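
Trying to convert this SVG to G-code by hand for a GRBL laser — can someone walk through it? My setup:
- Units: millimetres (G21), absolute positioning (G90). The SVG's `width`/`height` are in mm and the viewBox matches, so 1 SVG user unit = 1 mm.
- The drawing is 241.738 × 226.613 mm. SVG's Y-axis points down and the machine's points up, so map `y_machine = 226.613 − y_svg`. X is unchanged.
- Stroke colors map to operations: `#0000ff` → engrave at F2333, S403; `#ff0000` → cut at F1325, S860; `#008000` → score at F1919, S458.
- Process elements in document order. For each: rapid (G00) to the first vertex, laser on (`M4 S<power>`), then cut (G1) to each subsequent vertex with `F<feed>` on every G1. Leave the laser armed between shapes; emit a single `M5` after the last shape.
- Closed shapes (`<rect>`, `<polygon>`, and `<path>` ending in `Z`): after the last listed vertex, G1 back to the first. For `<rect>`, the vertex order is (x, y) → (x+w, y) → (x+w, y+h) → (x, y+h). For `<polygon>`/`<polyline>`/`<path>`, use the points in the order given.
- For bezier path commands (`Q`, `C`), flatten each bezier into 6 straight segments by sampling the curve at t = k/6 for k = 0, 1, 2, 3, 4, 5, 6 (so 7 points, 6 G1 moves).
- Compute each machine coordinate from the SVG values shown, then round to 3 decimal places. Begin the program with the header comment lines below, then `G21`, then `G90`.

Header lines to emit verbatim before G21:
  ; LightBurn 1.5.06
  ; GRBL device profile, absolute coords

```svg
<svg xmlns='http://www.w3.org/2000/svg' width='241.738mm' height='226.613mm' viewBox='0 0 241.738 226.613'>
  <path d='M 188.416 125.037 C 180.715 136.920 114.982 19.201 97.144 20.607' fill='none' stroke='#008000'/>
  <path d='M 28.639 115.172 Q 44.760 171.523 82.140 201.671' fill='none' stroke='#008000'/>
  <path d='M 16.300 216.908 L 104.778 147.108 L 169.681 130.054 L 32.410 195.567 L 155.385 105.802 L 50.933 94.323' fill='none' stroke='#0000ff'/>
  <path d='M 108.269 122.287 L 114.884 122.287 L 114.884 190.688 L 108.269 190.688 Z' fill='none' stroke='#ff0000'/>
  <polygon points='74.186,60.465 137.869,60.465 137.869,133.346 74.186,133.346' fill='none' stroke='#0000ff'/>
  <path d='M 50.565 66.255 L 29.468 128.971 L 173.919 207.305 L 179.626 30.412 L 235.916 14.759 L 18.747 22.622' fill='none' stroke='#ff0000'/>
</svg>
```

; LightBurn 1.5.06
; GRBL device profile, absolute coords
G21
G90
G00 X188.416 Y101.576
M4 S458
G1 X180.220 Y105.283 F1919
G1 X165.294 Y123.682 F1919
G1 X146.581 Y149.862 F1919
G1 X127.024 Y176.916 F1919
G1 X109.564 Y197.933 F1919
G1 X97.144 Y206.006 F1919
G00 X28.639 Y111.441
M4 S458
G1 X34.603 Y93.385 F1919
G1 X41.748 Y76.785 F1919
G1 X50.075 Y61.641 F1919
G1 X59.582 Y47.952 F1919
G1 X70.271 Y35.719 F1919
G1 X82.140 Y24.942 F1919
G00 X16.300 Y9.705
M4 S403
G1 X104.778 Y79.505 F2333
G1 X169.681 Y96.559 F2333
G1 X32.410 Y31.046 F2333
G1 X155.385 Y120.811 F2333
G1 X50.933 Y132.290 F2333
G00 X108.269 Y104.326
M4 S860
G1 X114.884 Y104.326 F1325
G1 X114.884 Y35.925 F1325
G1 X108.269 Y35.925 F1325
G1 X108.269 Y104.326 F1325
G00 X74.186 Y166.148
M4 S403
G1 X137.869 Y166.148 F2333
G1 X137.869 Y93.267 F2333
G1 X74.186 Y93.267 F2333
G1 X74.186 Y166.148 F2333
G00 X50.565 Y160.358
M4 S860
G1 X29.468 Y97.642 F1325
G1 X173.919 Y19.308 F1325
G1 X179.626 Y196.201 F1325
G1 X235.916 Y211.854 F1325
G1 X18.747 Y203.991 F1325
M5

Since the viewBox matches the mm dimensions, user units are millimetres directly. The only transform is the Y-flip y_m = 226.613 − y_svg.

Shape 1 is a cubic bezier drawn with `<path>`. Its stroke #008000 means score at S458, F1919. After flipping Y the toolpath is (188.416,101.576) → (180.220,105.283) → (165.294,123.682) → (146.581,149.862) → (127.024,176.916) → (109.564,197.933) → (97.144,206.006).

Shape 2 is a quadratic bezier drawn with `<path>`. Its stroke #008000 means score at S458, F1919. After flipping Y the toolpath is (28.639,111.441) → (34.603,93.385) → (41.748,76.785) → (50.075,61.641) → (59.582,47.952) → (70.271,35.719) → (82.140,24.942).

Shape 3 is a open polyline drawn with `<path>`. Its stroke #0000ff means engrave at S403, F2333. After flipping Y the toolpath is (16.300,9.705) → (104.778,79.505) → (169.681,96.559) → (32.410,31.046) → (155.385,120.811) → (50.933,132.290).

Shape 4 is a rectangle drawn with `<path>`. Its stroke #ff0000 means cut at S860, F1325. After flipping Y the toolpath is (108.269,104.326) → (114.884,104.326) → (114.884,35.925) → (108.269,35.925) → (108.269,104.326), returning to the start.

Shape 5 is a rectangle drawn with `<polygon>`. Its stroke #0000ff means engrave at S403, F2333. After flipping Y the toolpath is (74.186,166.148) → (137.869,166.148) → (137.869,93.267) → (74.186,93.267) → (74.186,166.148), returning to the start.

Shape 6 is a open polyline drawn with `<path>`. Its stroke #ff0000 means cut at S860, F1325. After flipping Y the toolpath is (50.565,160.358) → (29.468,97.642) → (173.919,19.308) → (179.626,196.201) → (235.916,211.854) → (18.747,203.991).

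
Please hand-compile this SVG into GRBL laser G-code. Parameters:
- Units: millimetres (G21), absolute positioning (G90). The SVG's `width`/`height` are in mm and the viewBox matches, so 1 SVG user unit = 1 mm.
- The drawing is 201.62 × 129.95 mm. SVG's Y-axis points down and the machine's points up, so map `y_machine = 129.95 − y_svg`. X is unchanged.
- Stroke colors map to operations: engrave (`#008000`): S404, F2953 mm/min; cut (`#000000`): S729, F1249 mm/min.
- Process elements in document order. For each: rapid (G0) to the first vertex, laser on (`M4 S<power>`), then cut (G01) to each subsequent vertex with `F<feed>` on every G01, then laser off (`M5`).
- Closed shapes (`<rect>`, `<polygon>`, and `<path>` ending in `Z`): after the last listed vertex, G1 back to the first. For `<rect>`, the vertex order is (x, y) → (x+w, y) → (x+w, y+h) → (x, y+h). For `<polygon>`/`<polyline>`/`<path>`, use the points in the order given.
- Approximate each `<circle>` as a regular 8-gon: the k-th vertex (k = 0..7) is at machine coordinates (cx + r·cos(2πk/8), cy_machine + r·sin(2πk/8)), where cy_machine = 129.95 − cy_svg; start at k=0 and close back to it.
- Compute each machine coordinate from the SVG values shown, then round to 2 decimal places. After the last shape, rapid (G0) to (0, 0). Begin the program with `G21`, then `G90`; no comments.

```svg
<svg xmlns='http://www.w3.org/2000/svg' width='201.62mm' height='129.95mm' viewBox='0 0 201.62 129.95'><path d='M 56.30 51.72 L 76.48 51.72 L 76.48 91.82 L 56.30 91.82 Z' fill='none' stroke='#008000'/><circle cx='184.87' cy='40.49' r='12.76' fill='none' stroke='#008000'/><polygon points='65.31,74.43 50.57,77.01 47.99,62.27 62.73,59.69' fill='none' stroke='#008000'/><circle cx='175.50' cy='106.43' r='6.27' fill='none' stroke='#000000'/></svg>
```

G21
G90
G0 X56.30 Y78.23
M4 S404
G01 X76.48 Y78.23 F2953
G01 X76.48 Y38.13 F2953
G01 X56.30 Y38.13 F2953
G01 X56.30 Y78.23 F2953
M5
G0 X197.63 Y89.46
M4 S404
G01 X193.89 Y98.48 F2953
G01 X184.87 Y102.22 F2953
G01 X175.85 Y98.48 F2953
G01 X172.11 Y89.46 F2953
G01 X175.85 Y80.44 F2953
G01 X184.87 Y76.70 F2953
G01 X193.89 Y80.44 F2953
G01 X197.63 Y89.46 F2953
M5
G0 X65.31 Y55.52
M4 S404
G01 X50.57 Y52.94 F2953
G01 X47.99 Y67.68 F2953
G01 X62.73 Y70.26 F2953
G01 X65.31 Y55.52 F2953
M5
G0 X181.77 Y23.52
M4 S729
G01 X179.93 Y27.95 F1249
G01 X175.50 Y29.79 F1249
G01 X171.07 Y27.95 F1249
G01 X169.23 Y23.52 F1249
G01 X171.07 Y19.09 F1249
G01 X175.50 Y17.25 F1249
G01 X179.93 Y19.09 F1249
G01 X181.77 Y23.52 F1249
M5
G0 X0.00 Y0.00

viewBox `0 0 201.62 129.95` with mm width/height → 1 unit = 1 mm. Flip: y_m = 129.95 − y_svg.

**Shape 1** — `<path>` rectangle, stroke `#008000` → engrave (S404, F2953). Machine vertices: (56.30,78.23) → (76.48,78.23) → (76.48,38.13) → (56.30,38.13) → (56.30,78.23). Closed: final G1 returns to the first vertex.

**Shape 2** — `<circle>` circle, stroke `#008000` → engrave (S404, F2953). Machine vertices: (197.63,89.46) → (193.89,98.48) → (184.87,102.22) → (175.85,98.48) → (172.11,89.46) → (175.85,80.44) → (184.87,76.70) → (193.89,80.44) → (197.63,89.46). Closed: final G1 returns to the first vertex.

**Shape 3** — `<polygon>` regular polygon, stroke `#008000` → engrave (S404, F2953). Machine vertices: (65.31,55.52) → (50.57,52.94) → (47.99,67.68) → (62.73,70.26) → (65.31,55.52). Closed: final G1 returns to the first vertex.

**Shape 4** — `<circle>` circle, stroke `#000000` → cut (S729, F1249). Machine vertices: (181.77,23.52) → (179.93,27.95) → (175.50,29.79) → (171.07,27.95) → (169.23,23.52) → (171.07,19.09) → (175.50,17.25) → (179.93,19.09) → (181.77,23.52). Closed: final G1 returns to the first vertex.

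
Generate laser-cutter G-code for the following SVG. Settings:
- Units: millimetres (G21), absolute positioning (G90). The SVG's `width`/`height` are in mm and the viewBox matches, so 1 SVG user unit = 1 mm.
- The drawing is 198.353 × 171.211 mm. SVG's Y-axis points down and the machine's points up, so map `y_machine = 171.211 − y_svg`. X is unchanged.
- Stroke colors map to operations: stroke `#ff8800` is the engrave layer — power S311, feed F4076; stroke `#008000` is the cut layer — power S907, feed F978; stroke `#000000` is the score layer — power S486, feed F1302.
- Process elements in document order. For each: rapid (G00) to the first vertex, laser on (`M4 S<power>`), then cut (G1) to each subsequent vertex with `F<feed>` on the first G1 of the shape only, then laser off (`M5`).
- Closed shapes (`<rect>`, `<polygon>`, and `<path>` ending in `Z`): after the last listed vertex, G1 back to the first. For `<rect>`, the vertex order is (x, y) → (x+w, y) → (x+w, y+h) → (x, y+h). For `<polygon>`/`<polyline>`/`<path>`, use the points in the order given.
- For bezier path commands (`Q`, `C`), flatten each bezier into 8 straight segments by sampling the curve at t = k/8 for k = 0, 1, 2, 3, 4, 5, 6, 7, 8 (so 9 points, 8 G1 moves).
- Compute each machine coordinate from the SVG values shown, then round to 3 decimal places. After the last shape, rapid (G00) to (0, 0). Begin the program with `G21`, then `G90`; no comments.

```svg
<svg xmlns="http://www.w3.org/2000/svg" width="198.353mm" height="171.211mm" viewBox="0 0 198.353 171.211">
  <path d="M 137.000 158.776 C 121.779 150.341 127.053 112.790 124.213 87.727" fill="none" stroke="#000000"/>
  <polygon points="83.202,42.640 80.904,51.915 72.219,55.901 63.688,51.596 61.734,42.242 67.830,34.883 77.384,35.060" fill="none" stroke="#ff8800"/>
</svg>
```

viewBox `0 0 198.353 171.211` with mm width/height → 1 unit = 1 mm. Flip: y_m = 171.211 − y_svg.

**Shape 1** — `<path>` cubic bezier, stroke `#000000` → score (S486, F1302). Control points (SVG): P0=(137.000,158.776), P1=(121.779,150.341), P2=(127.053,112.790), P3=(124.213,87.727); sampled at t=k/8. Machine vertices: (137.000,12.435) → (132.197,16.882) → (128.980,23.570) → (127.014,32.014) → (125.964,41.724) → (125.494,52.214) → (125.269,62.995) → (124.954,73.581) → (124.213,83.484). Open path.

**Shape 2** — `<polygon>` regular polygon, stroke `#ff8800` → engrave (S311, F4076). Machine vertices: (83.202,128.571) → (80.904,119.296) → (72.219,115.310) → (63.688,119.615) → (61.734,128.969) → (67.830,136.328) → (77.384,136.151) → (83.202,128.571). Closed: final G1 returns to the first vertex.

G21
G90
G00 X137.000 Y12.435
M4 S486
G1 X132.197 Y16.882 F1302
G1 X128.980 Y23.570
G1 X127.014 Y32.014
G1 X125.964 Y41.724
G1 X125.494 Y52.214
G1 X125.269 Y62.995
G1 X124.954 Y73.581
G1 X124.213 Y83.484
M5
G00 X83.202 Y128.571
M4 S311
G1 X80.904 Y119.296 F4076
G1 X72.219 Y115.310
G1 X63.688 Y119.615
G1 X61.734 Y128.969
G1 X67.830 Y136.328
G1 X77.384 Y136.151
G1 X83.202 Y128.571
M5
G00 X0.000 Y0.000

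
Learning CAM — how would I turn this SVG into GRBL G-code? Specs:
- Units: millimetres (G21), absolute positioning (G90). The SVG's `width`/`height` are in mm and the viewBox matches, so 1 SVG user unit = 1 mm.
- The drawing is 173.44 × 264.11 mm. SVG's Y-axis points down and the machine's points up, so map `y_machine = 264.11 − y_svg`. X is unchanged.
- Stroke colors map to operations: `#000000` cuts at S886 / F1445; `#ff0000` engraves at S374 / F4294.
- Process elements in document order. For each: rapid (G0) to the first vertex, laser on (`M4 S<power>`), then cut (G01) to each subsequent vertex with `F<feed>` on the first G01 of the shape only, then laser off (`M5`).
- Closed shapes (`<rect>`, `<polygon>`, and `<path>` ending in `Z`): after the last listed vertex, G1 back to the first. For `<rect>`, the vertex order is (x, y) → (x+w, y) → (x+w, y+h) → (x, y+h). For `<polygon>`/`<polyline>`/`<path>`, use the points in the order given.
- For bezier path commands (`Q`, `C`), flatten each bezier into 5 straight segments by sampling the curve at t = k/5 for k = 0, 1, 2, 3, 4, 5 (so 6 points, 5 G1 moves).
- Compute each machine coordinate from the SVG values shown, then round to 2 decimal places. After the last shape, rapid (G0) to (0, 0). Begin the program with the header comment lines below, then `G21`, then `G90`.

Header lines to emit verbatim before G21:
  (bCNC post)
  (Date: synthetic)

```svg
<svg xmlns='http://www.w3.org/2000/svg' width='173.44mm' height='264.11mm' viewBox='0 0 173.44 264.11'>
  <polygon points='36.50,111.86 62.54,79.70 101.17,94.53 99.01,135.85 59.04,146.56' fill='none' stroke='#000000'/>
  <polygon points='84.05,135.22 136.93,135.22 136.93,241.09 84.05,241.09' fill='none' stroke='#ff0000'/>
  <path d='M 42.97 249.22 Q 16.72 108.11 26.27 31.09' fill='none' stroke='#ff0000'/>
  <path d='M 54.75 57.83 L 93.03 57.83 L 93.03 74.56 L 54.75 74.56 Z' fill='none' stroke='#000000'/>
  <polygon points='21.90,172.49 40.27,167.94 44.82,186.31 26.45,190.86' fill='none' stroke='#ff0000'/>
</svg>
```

(bCNC post)
(Date: synthetic)
G21
G90
G0 X36.50 Y152.25
M4 S886
G01 X62.54 Y184.41 F1445
G01 X101.17 Y169.58
G01 X99.01 Y128.26
G01 X59.04 Y117.55
G01 X36.50 Y152.25
M5
G0 X84.05 Y128.89
M4 S374
G01 X136.93 Y128.89 F4294
G01 X136.93 Y23.02
G01 X84.05 Y23.02
G01 X84.05 Y128.89
M5
G0 X42.97 Y14.89
M4 S374
G01 X33.90 Y68.77 F4294
G01 X27.70 Y117.52
G01 X24.36 Y161.15
G01 X23.88 Y199.65
G01 X26.27 Y233.02
M5
G0 X54.75 Y206.28
M4 S886
G01 X93.03 Y206.28 F1445
G01 X93.03 Y189.55
G01 X54.75 Y189.55
G01 X54.75 Y206.28
M5
G0 X21.90 Y91.62
M4 S374
G01 X40.27 Y96.17 F4294
G01 X44.82 Y77.80
G01 X26.45 Y73.25
G01 X21.90 Y91.62
M5
G0 X0.00 Y0.00

viewBox `0 0 173.44 264.11` with mm width/height → 1 unit = 1 mm. Flip: y_m = 264.11 − y_svg.

**Shape 1** — `<polygon>` regular polygon, stroke `#000000` → cut (S886, F1445). Machine vertices: (36.50,152.25) → (62.54,184.41) → (101.17,169.58) → (99.01,128.26) → (59.04,117.55) → (36.50,152.25). Closed: final G1 returns to the first vertex.

**Shape 2** — `<polygon>` rectangle, stroke `#ff0000` → engrave (S374, F4294). Machine vertices: (84.05,128.89) → (136.93,128.89) → (136.93,23.02) → (84.05,23.02) → (84.05,128.89). Closed: final G1 returns to the first vertex.

**Shape 3** — `<path>` quadratic bezier, stroke `#ff0000` → engrave (S374, F4294). Control points (SVG): P0=(42.97,249.22), P1=(16.72,108.11), P2=(26.27,31.09); sampled at t=k/5. Machine vertices: (42.97,14.89) → (33.90,68.77) → (27.70,117.52) → (24.36,161.15) → (23.88,199.65) → (26.27,233.02). Open path.

**Shape 4** — `<path>` rectangle, stroke `#000000` → cut (S886, F1445). Machine vertices: (54.75,206.28) → (93.03,206.28) → (93.03,189.55) → (54.75,189.55) → (54.75,206.28). Closed: final G1 returns to the first vertex.

**Shape 5** — `<polygon>` regular polygon, stroke `#ff0000` → engrave (S374, F4294). Machine vertices: (21.90,91.62) → (40.27,96.17) → (44.82,77.80) → (26.45,73.25) → (21.90,91.62). Closed: final G1 returns to the first vertex.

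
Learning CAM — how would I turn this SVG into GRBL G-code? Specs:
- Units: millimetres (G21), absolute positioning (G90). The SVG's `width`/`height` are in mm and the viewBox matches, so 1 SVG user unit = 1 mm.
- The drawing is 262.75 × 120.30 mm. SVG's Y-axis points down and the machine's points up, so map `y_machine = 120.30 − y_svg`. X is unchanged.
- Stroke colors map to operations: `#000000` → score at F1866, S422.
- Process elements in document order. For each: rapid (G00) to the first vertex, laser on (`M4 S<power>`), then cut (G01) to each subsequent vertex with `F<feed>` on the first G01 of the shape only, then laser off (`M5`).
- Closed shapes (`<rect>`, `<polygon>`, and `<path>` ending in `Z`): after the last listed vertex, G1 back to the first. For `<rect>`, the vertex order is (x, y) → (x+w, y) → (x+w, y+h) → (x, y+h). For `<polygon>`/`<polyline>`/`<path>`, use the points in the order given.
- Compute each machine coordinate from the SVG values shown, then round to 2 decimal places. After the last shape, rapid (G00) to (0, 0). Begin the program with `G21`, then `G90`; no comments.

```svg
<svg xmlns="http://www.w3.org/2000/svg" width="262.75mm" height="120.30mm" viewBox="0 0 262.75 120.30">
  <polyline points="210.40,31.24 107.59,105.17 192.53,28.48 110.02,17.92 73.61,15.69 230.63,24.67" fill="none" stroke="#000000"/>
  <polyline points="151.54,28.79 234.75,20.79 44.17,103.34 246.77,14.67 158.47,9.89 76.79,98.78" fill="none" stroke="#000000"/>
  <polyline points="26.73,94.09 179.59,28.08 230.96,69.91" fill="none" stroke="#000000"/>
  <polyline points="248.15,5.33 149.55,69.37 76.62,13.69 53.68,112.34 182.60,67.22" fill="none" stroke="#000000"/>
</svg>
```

G21
G90
G00 X210.40 Y89.06
M4 S422
G01 X107.59 Y15.13 F1866
G01 X192.53 Y91.82
G01 X110.02 Y102.38
G01 X73.61 Y104.61
G01 X230.63 Y95.63
M5
G00 X151.54 Y91.51
M4 S422
G01 X234.75 Y99.51 F1866
G01 X44.17 Y16.96
G01 X246.77 Y105.63
G01 X158.47 Y110.41
G01 X76.79 Y21.52
M5
G00 X26.73 Y26.21
M4 S422
G01 X179.59 Y92.22 F1866
G01 X230.96 Y50.39
M5
G00 X248.15 Y114.97
M4 S422
G01 X149.55 Y50.93 F1866
G01 X76.62 Y106.61
G01 X53.68 Y7.96
G01 X182.60 Y53.08
M5
G00 X0.00 Y0.00

viewBox `0 0 262.75 120.30` with mm width/height → 1 unit = 1 mm. Flip: y_m = 120.30 − y_svg.

**Shape 1** — `<polyline>` open polyline, stroke `#000000` → score (S422, F1866). Machine vertices: (210.40,89.06) → (107.59,15.13) → (192.53,91.82) → (110.02,102.38) → (73.61,104.61) → (230.63,95.63). Open path.

**Shape 2** — `<polyline>` open polyline, stroke `#000000` → score (S422, F1866). Machine vertices: (151.54,91.51) → (234.75,99.51) → (44.17,16.96) → (246.77,105.63) → (158.47,110.41) → (76.79,21.52). Open path.

**Shape 3** — `<polyline>` open polyline, stroke `#000000` → score (S422, F1866). Machine vertices: (26.73,26.21) → (179.59,92.22) → (230.96,50.39). Open path.

**Shape 4** — `<polyline>` open polyline, stroke `#000000` → score (S422, F1866). Machine vertices: (248.15,114.97) → (149.55,50.93) → (76.62,106.61) → (53.68,7.96) → (182.60,53.08). Open path.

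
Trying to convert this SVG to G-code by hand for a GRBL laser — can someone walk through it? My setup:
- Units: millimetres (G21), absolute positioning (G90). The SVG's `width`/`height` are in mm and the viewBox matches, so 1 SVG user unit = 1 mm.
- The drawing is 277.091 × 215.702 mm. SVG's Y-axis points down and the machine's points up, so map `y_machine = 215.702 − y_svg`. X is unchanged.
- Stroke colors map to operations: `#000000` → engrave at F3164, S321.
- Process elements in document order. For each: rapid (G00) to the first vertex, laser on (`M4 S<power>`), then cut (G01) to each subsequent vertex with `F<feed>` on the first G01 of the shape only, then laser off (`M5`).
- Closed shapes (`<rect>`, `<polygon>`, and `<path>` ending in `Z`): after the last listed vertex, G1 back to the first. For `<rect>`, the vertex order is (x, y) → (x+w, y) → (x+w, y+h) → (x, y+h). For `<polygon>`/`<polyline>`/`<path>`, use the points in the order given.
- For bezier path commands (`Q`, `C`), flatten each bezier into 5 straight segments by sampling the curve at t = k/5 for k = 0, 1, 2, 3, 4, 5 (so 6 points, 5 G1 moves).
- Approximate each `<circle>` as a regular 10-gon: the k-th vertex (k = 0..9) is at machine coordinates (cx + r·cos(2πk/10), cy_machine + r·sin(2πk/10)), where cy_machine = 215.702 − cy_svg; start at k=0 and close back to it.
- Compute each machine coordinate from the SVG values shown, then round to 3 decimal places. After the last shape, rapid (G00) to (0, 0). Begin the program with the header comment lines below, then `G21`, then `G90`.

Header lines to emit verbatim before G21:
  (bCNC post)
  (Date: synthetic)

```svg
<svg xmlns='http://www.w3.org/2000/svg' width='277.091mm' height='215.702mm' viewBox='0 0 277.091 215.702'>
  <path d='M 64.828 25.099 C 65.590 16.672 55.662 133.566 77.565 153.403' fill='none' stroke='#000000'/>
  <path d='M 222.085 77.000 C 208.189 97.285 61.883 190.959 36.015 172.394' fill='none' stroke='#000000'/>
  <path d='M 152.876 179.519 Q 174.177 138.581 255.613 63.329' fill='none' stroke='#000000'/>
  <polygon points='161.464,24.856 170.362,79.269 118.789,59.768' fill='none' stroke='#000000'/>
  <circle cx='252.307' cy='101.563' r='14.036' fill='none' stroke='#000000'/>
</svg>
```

(bCNC post)
(Date: synthetic)
G21
G90
G00 X64.828 Y190.603
M4 S321
G01 X64.343 Y182.400 F3164
G01 X63.333 Y154.794
G01 X63.839 Y118.459
G01 X67.903 Y84.069
G01 X77.565 Y62.299
M5
G00 X222.085 Y138.702
M4 S321
G01 X199.881 Y119.209 F3164
G01 X158.035 Y91.013
G01 X108.685 Y63.025
G01 X63.966 Y44.153
G01 X36.015 Y43.308
M5
G00 X152.876 Y36.183
M4 S321
G01 X163.802 Y53.931 F3164
G01 X179.538 Y74.424
G01 X200.086 Y97.662
G01 X225.444 Y123.645
G01 X255.613 Y152.373
M5
G00 X161.464 Y190.846
M4 S321
G01 X170.362 Y136.433 F3164
G01 X118.789 Y155.934
G01 X161.464 Y190.846
M5
G00 X266.343 Y114.139
M4 S321
G01 X263.662 Y122.389 F3164
G01 X256.644 Y127.488
G01 X247.970 Y127.488
G01 X240.952 Y122.389
G01 X238.271 Y114.139
G01 X240.952 Y105.889
G01 X247.970 Y100.790
G01 X256.644 Y100.790
G01 X263.662 Y105.889
G01 X266.343 Y114.139
M5
G00 X0.000 Y0.000

viewBox `0 0 277.091 215.702` with mm width/height → 1 unit = 1 mm. Flip: y_m = 215.702 − y_svg.

**Shape 1** — `<path>` cubic bezier, stroke `#000000` → engrave (S321, F3164). Control points (SVG): P0=(64.828,25.099), P1=(65.590,16.672), P2=(55.662,133.566), P3=(77.565,153.403); sampled at t=k/5. Machine vertices: (64.828,190.603) → (64.343,182.400) → (63.333,154.794) → (63.839,118.459) → (67.903,84.069) → (77.565,62.299). Open path.

**Shape 2** — `<path>` cubic bezier, stroke `#000000` → engrave (S321, F3164). Control points (SVG): P0=(222.085,77.000), P1=(208.189,97.285), P2=(61.883,190.959), P3=(36.015,172.394); sampled at t=k/5. Machine vertices: (222.085,138.702) → (199.881,119.209) → (158.035,91.013) → (108.685,63.025) → (63.966,44.153) → (36.015,43.308). Open path.

**Shape 3** — `<path>` quadratic bezier, stroke `#000000` → engrave (S321, F3164). Control points (SVG): P0=(152.876,179.519), P1=(174.177,138.581), P2=(255.613,63.329); sampled at t=k/5. Machine vertices: (152.876,36.183) → (163.802,53.931) → (179.538,74.424) → (200.086,97.662) → (225.444,123.645) → (255.613,152.373). Open path.

**Shape 4** — `<polygon>` regular polygon, stroke `#000000` → engrave (S321, F3164). Machine vertices: (161.464,190.846) → (170.362,136.433) → (118.789,155.934) → (161.464,190.846). Closed: final G1 returns to the first vertex.

**Shape 5** — `<circle>` circle, stroke `#000000` → engrave (S321, F3164). Machine vertices: (266.343,114.139) → (263.662,122.389) → (256.644,127.488) → (247.970,127.488) → (240.952,122.389) → (238.271,114.139) → (240.952,105.889) → (247.970,100.790) → (256.644,100.790) → (263.662,105.889) → (266.343,114.139). Closed: final G1 returns to the first vertex.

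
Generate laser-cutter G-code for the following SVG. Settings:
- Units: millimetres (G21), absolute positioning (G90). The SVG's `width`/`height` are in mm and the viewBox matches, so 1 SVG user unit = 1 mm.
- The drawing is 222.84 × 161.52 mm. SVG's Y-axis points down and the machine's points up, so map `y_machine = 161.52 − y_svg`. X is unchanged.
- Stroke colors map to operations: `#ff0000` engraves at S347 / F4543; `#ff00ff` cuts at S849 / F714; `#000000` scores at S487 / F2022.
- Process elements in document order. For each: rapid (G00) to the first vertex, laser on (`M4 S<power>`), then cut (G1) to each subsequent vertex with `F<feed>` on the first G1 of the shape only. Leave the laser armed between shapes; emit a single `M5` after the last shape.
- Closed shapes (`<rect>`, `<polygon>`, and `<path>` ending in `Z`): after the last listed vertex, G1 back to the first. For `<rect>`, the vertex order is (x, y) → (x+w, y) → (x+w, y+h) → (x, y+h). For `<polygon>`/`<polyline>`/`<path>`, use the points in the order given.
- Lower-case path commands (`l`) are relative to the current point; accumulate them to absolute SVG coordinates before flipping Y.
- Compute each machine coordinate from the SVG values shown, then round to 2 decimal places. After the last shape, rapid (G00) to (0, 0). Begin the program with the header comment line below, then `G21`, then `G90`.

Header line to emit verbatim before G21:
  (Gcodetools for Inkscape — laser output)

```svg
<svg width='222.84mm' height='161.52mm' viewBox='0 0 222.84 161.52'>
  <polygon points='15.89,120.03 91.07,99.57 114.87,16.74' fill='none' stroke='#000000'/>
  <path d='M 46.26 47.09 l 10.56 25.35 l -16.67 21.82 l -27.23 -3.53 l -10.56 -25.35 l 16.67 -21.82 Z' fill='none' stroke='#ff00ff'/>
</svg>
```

(Gcodetools for Inkscape — laser output)
G21
G90
G00 X15.89 Y41.49
M4 S487
G1 X91.07 Y61.95 F2022
G1 X114.87 Y144.78
G1 X15.89 Y41.49
G00 X46.26 Y114.43
M4 S849
G1 X56.82 Y89.08 F714
G1 X40.15 Y67.26
G1 X12.92 Y70.79
G1 X2.36 Y96.14
G1 X19.03 Y117.96
G1 X46.26 Y114.43
M5
G00 X0.00 Y0.00

1 u = 1 mm; y_m = 161.52 − y.

[1] `<polygon>` closed polygon, #000000→score S487 F2022: (15.89,41.49) → (91.07,61.95) → (114.87,144.78) → (15.89,41.49) (closed)

[2] `<path>` regular polygon, #ff00ff→cut S849 F714: (46.26,114.43) → (56.82,89.08) → (40.15,67.26) → (12.92,70.79) → (2.36,96.14) → (19.03,117.96) → (46.26,114.43) (closed)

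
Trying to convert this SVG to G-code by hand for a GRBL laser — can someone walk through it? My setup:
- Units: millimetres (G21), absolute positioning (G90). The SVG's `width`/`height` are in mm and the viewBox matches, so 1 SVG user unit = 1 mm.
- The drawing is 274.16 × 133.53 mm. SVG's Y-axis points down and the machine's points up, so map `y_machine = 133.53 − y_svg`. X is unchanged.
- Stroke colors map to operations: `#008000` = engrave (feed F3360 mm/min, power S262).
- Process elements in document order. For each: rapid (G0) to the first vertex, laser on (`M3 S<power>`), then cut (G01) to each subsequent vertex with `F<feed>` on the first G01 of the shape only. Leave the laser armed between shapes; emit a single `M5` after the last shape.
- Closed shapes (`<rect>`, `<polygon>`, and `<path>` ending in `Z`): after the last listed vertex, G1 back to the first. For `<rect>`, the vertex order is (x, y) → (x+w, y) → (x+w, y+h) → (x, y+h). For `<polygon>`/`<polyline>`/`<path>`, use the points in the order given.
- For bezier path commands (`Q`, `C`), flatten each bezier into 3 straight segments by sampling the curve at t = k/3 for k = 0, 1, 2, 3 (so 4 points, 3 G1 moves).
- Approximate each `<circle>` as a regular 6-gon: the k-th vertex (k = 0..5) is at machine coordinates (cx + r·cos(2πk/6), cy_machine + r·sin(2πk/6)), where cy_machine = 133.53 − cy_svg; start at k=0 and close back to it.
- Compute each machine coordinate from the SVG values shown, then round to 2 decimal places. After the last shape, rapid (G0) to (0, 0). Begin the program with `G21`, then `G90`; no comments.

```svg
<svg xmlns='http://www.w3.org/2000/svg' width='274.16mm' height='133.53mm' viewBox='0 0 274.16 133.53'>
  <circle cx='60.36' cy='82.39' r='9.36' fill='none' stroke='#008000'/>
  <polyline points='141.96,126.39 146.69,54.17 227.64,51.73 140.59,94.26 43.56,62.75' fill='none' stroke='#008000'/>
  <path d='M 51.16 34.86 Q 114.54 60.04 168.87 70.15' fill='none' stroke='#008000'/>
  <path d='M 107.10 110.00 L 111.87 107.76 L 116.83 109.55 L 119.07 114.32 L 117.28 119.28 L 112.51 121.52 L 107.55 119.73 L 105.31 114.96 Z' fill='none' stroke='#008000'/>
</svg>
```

viewBox `0 0 274.16 133.53` with mm width/height → 1 unit = 1 mm. Flip: y_m = 133.53 − y_svg.

**Shape 1** — `<circle>` circle, stroke `#008000` → engrave (S262, F3360). Machine vertices: (69.72,51.14) → (65.04,59.25) → (55.68,59.25) → (51.00,51.14) → (55.68,43.03) → (65.04,43.03) → (69.72,51.14). Closed: final G1 returns to the first vertex.

**Shape 2** — `<polyline>` open polyline, stroke `#008000` → engrave (S262, F3360). Machine vertices: (141.96,7.14) → (146.69,79.36) → (227.64,81.80) → (140.59,39.27) → (43.56,70.78). Open path.

**Shape 3** — `<path>` quadratic bezier, stroke `#008000` → engrave (S262, F3360). Control points (SVG): P0=(51.16,34.86), P1=(114.54,60.04), P2=(168.87,70.15); sampled at t=k/3. Machine vertices: (51.16,98.67) → (92.41,83.56) → (131.64,71.79) → (168.87,63.38). Open path.

**Shape 4** — `<path>` regular polygon, stroke `#008000` → engrave (S262, F3360). Machine vertices: (107.10,23.53) → (111.87,25.77) → (116.83,23.98) → (119.07,19.21) → (117.28,14.25) → (112.51,12.01) → (107.55,13.80) → (105.31,18.57) → (107.10,23.53). Closed: final G1 returns to the first vertex.

G21
G90
G0 X69.72 Y51.14
M3 S262
G01 X65.04 Y59.25 F3360
G01 X55.68 Y59.25
G01 X51.00 Y51.14
G01 X55.68 Y43.03
G01 X65.04 Y43.03
G01 X69.72 Y51.14
G0 X141.96 Y7.14
M3 S262
G01 X146.69 Y79.36 F3360
G01 X227.64 Y81.80
G01 X140.59 Y39.27
G01 X43.56 Y70.78
G0 X51.16 Y98.67
M3 S262
G01 X92.41 Y83.56 F3360
G01 X131.64 Y71.79
G01 X168.87 Y63.38
G0 X107.10 Y23.53
M3 S262
G01 X111.87 Y25.77 F3360
G01 X116.83 Y23.98
G01 X119.07 Y19.21
G01 X117.28 Y14.25
G01 X112.51 Y12.01
G01 X107.55 Y13.80
G01 X105.31 Y18.57
G01 X107.10 Y23.53
M5
G0 X0.00 Y0.00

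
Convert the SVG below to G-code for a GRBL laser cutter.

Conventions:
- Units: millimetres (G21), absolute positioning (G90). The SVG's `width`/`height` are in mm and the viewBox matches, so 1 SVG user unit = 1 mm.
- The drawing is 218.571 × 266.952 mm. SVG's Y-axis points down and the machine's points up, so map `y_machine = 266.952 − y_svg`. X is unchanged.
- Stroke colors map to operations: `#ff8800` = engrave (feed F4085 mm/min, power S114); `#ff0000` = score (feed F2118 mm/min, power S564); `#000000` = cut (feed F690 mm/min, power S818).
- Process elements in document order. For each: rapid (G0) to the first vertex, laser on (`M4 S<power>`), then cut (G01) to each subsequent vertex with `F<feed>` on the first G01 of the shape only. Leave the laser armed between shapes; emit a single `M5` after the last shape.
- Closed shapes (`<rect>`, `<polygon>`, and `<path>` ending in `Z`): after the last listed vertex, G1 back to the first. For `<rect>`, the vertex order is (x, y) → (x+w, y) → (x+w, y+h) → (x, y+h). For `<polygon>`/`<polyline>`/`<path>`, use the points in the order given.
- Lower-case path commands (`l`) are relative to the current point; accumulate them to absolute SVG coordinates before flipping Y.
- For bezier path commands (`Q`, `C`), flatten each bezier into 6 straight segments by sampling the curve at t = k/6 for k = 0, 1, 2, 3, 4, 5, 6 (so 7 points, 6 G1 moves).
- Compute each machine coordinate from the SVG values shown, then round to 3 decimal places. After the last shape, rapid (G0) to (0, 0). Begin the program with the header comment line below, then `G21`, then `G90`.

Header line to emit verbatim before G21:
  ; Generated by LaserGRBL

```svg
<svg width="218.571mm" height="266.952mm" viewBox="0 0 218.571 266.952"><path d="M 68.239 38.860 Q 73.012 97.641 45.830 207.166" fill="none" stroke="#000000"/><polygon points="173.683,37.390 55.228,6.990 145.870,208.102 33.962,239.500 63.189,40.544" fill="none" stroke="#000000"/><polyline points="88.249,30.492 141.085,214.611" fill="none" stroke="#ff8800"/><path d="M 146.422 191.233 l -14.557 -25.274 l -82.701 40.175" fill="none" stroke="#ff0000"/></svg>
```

; Generated by LaserGRBL
G21
G90
G0 X68.239 Y228.092
M4 S818
G01 X68.942 Y207.089 F690
G01 X67.870 Y183.266
G01 X65.023 Y156.625
G01 X60.401 Y127.164
G01 X54.003 Y94.885
G01 X45.830 Y59.786
G0 X173.683 Y229.562
M4 S818
G01 X55.228 Y259.962 F690
G01 X145.870 Y58.850
G01 X33.962 Y27.452
G01 X63.189 Y226.408
G01 X173.683 Y229.562
G0 X88.249 Y236.460
M4 S114
G01 X141.085 Y52.341 F4085
G0 X146.422 Y75.719
M4 S564
G01 X131.865 Y100.993 F2118
G01 X49.164 Y60.818
M5
G0 X0.000 Y0.000

Since the viewBox matches the mm dimensions, user units are millimetres directly. The only transform is the Y-flip y_m = 266.952 − y_svg.

Shape 1 is a quadratic bezier drawn with `<path>`. Its stroke #000000 means cut at S818, F690. After flipping Y the toolpath is (68.239,228.092) → (68.942,207.089) → (67.870,183.266) → (65.023,156.625) → (60.401,127.164) → (54.003,94.885) → (45.830,59.786).

Shape 2 is a closed polygon drawn with `<polygon>`. Its stroke #000000 means cut at S818, F690. After flipping Y the toolpath is (173.683,229.562) → (55.228,259.962) → (145.870,58.850) → (33.962,27.452) → (63.189,226.408) → (173.683,229.562), returning to the start.

Shape 3 is a line segment drawn with `<polyline>`. Its stroke #ff8800 means engrave at S114, F4085. After flipping Y the toolpath is (88.249,236.460) → (141.085,52.341).

Shape 4 is a open polyline drawn with `<path>`. Its stroke #ff0000 means score at S564, F2118. After flipping Y the toolpath is (146.422,75.719) → (131.865,100.993) → (49.164,60.818).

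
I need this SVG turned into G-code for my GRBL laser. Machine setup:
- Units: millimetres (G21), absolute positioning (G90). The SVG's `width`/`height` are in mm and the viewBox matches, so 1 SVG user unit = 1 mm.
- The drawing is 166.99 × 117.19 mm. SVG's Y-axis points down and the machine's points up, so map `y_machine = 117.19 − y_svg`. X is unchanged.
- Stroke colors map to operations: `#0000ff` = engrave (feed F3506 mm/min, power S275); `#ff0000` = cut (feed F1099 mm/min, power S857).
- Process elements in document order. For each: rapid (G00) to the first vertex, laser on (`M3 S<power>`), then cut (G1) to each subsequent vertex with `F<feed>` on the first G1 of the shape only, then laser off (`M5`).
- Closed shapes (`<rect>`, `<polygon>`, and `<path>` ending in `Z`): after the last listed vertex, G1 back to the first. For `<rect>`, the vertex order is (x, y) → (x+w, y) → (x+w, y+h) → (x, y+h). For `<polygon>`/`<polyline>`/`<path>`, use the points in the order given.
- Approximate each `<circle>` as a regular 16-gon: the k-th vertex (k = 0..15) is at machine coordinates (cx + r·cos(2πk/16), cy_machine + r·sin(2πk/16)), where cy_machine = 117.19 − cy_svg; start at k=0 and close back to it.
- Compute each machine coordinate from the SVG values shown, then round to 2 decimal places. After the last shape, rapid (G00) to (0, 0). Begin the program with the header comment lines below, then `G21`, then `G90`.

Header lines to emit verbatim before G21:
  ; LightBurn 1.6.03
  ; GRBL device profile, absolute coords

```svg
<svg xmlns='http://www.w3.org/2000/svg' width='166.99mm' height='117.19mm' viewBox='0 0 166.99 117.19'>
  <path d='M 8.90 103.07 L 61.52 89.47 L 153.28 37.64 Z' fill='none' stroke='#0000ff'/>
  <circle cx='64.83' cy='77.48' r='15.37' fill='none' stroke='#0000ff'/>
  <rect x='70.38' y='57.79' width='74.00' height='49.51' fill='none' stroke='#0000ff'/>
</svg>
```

; LightBurn 1.6.03
; GRBL device profile, absolute coords
G21
G90
G00 X8.90 Y14.12
M3 S275
G1 X61.52 Y27.72 F3506
G1 X153.28 Y79.55
G1 X8.90 Y14.12
M5
G00 X80.20 Y39.71
M3 S275
G1 X79.03 Y45.59 F3506
G1 X75.70 Y50.58
G1 X70.71 Y53.91
G1 X64.83 Y55.08
G1 X58.95 Y53.91
G1 X53.96 Y50.58
G1 X50.63 Y45.59
G1 X49.46 Y39.71
G1 X50.63 Y33.83
G1 X53.96 Y28.84
G1 X58.95 Y25.51
G1 X64.83 Y24.34
G1 X70.71 Y25.51
G1 X75.70 Y28.84
G1 X79.03 Y33.83
G1 X80.20 Y39.71
M5
G00 X70.38 Y59.40
M3 S275
G1 X144.38 Y59.40 F3506
G1 X144.38 Y9.89
G1 X70.38 Y9.89
G1 X70.38 Y59.40
M5
G00 X0.00 Y0.00

Since the viewBox matches the mm dimensions, user units are millimetres directly. The only transform is the Y-flip y_m = 117.19 − y_svg.

Shape 1 is a closed polygon drawn with `<path>`. Its stroke #0000ff means engrave at S275, F3506. After flipping Y the toolpath is (8.90,14.12) → (61.52,27.72) → (153.28,79.55) → (8.90,14.12), returning to the start.

Shape 2 is a circle drawn with `<circle>`. Its stroke #0000ff means engrave at S275, F3506. After flipping Y the toolpath is (80.20,39.71) → (79.03,45.59) → (75.70,50.58) → (70.71,53.91) → (64.83,55.08) → (58.95,53.91) → (53.96,50.58) → (50.63,45.59) → (49.46,39.71) → (50.63,33.83) → (53.96,28.84) → (58.95,25.51) → (64.83,24.34) → (70.71,25.51) → (75.70,28.84) → (79.03,33.83) → (80.20,39.71), returning to the start.

Shape 3 is a rectangle drawn with `<rect>`. Its stroke #0000ff means engrave at S275, F3506. After flipping Y the toolpath is (70.38,59.40) → (144.38,59.40) → (144.38,9.89) → (70.38,9.89) → (70.38,59.40), returning to the start.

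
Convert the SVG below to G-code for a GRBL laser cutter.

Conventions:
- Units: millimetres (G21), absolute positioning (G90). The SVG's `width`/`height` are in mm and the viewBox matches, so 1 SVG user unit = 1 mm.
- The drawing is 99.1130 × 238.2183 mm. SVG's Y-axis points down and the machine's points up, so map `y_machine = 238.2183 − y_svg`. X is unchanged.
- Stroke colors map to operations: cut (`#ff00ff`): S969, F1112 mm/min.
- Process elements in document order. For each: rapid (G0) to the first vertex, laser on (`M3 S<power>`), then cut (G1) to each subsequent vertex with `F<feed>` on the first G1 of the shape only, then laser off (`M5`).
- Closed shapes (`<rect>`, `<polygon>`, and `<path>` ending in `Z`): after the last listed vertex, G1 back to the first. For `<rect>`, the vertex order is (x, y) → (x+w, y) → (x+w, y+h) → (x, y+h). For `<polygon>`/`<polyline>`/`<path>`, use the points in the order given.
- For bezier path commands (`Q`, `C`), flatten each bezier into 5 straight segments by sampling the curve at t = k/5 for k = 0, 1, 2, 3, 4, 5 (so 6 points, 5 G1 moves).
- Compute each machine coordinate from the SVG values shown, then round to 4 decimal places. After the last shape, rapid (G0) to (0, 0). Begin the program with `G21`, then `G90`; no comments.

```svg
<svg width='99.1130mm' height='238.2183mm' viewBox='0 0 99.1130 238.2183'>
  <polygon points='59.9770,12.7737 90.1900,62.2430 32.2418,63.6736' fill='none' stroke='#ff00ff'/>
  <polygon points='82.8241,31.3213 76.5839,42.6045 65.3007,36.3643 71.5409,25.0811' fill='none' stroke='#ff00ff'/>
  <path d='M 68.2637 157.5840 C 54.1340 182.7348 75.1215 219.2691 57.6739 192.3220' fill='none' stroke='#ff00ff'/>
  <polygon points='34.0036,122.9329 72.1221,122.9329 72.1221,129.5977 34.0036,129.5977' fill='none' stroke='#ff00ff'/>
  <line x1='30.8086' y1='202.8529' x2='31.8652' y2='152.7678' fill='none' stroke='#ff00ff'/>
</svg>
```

G21
G90
G0 X59.9770 Y225.4446
M3 S969
G1 X90.1900 Y175.9753 F1112
G1 X32.2418 Y174.5447
G1 X59.9770 Y225.4446
M5
G0 X82.8241 Y206.8970
M3 S969
G1 X76.5839 Y195.6138 F1112
G1 X65.3007 Y201.8540
G1 X71.5409 Y213.1372
G1 X82.8241 Y206.8970
M5
G0 X68.2637 Y80.6343
M3 S969
G1 X63.4115 Y64.7767 F1112
G1 X63.4570 Y49.7806
G1 X64.8695 Y39.2395
G1 X64.1187 Y36.7469
G1 X57.6739 Y45.8963
M5
G0 X34.0036 Y115.2854
M3 S969
G1 X72.1221 Y115.2854 F1112
G1 X72.1221 Y108.6206
G1 X34.0036 Y108.6206
G1 X34.0036 Y115.2854
M5
G0 X30.8086 Y35.3654
M3 S969
G1 X31.8652 Y85.4505 F1112
M5
G0 X0.0000 Y0.0000

1 u = 1 mm; y_m = 238.2183 − y.

[1] `<polygon>` regular polygon, #ff00ff→cut S969 F1112: (59.9770,225.4446) → (90.1900,175.9753) → (32.2418,174.5447) → (59.9770,225.4446) (closed)

[2] `<polygon>` regular polygon, #ff00ff→cut S969 F1112: (82.8241,206.8970) → (76.5839,195.6138) → (65.3007,201.8540) → (71.5409,213.1372) → (82.8241,206.8970) (closed)

[3] `<path>` cubic bezier, #ff00ff→cut S969 F1112: (68.2637,80.6343) → (63.4115,64.7767) → (63.4570,49.7806) → (64.8695,39.2395) → (64.1187,36.7469) → (57.6739,45.8963)

[4] `<polygon>` rectangle, #ff00ff→cut S969 F1112: (34.0036,115.2854) → (72.1221,115.2854) → (72.1221,108.6206) → (34.0036,108.6206) → (34.0036,115.2854) (closed)

[5] `<line>` line segment, #ff00ff→cut S969 F1112: (30.8086,35.3654) → (31.8652,85.4505)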